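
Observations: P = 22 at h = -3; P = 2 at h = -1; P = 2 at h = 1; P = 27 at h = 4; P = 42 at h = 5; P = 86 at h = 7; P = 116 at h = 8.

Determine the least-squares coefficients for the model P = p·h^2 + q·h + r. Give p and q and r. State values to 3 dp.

From the data, Σh^2·h^2 = 7461, Σh^2·h = 1017, Σh^2 = 165, Σh·h = 165, Σh = 21, Σ1 = 7.
Moment sums: Σh^2·P = 13322, Σh·P = 1782, ΣP = 297.
Solving the 3×3 system (Gaussian elimination) gives p = 104807/53568, q = -22811/17856, r = 1277/8928.

p = 1.957, q = -1.277, r = 0.143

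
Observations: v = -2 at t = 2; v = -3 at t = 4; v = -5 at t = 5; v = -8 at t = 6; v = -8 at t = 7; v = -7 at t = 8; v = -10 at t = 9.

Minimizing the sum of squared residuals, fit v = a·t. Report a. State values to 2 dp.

Sums needed: Σt·t = 275.
Right-hand side: Σt·v = -291.
So MᵀM·[a]ᵀ = Mᵀv: [[275]]·[a]ᵀ = [-291]ᵀ.
a = (-291)/275 = -1.05818.

a = -1.06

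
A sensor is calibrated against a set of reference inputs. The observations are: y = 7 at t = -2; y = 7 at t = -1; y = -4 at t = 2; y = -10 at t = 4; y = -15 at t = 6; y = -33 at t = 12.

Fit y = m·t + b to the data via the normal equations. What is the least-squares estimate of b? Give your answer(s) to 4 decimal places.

Sums needed: Σt·t = 205, Σt = 21, Σ1 = 6.
And Σt·y = -555, Σy = -48.
So AᵀA·[m, b]ᵀ = Aᵀy: [[205, 21]; [21, 6]]·[m, b]ᵀ = [-555, -48]ᵀ.
Eliminating b: 6·(row 1) − 21·(row 2) gives 789·m = 6·(-555) − 21·(-48) = -2322, so m = -774/263.
Then b = ((-48) − 21·(-774/263))/6 = 605/263.

b = 2.3004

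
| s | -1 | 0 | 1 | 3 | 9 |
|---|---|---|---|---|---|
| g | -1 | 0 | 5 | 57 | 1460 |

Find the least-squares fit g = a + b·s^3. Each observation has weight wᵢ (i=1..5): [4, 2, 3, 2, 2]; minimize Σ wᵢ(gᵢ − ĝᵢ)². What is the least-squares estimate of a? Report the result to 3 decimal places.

Entries of XᵀWX: Σwᵢ·1 = 13, Σwᵢ·s^3 = 1511, Σwᵢ·s^3·s^3 = 1064347.
For XᵀWg: Σwᵢ·g = 3045, Σwᵢ·s^3·g = 2131777.
XᵀWX·[a, b]ᵀ = XᵀWg becomes [[13, 1511]; [1511, 1064347]]·[a, b]ᵀ = [3045, 2131777]ᵀ.
det = 13·1064347 − 1511² = 11553390.
a = (3045·1064347 − 1511·2131777)/11553390 = 9910784/5776695; b = (13·2131777 − 1511·3045)/11553390 = 11556053/5776695.

a = 1.716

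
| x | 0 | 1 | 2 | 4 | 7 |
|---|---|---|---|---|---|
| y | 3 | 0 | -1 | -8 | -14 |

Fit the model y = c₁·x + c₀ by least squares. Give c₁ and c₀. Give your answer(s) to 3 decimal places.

AᵀA·[c₁, c₀]ᵀ = Aᵀy reads: 70·c₁ + 14·c₀ = -132;  14·c₁ + 5·c₀ = -20.
det = 70·5 − 14² = 154.
c₁ = ((-132)·5 − 14·(-20))/154 = -190/77; c₀ = (70·(-20) − 14·(-132))/154 = 32/11.

c₁ = -2.468, c₀ = 2.909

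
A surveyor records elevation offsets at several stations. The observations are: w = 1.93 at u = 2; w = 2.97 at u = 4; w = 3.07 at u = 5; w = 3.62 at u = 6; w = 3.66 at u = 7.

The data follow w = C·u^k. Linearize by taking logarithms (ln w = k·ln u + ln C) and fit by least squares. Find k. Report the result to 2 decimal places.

k = 0.52

With ln wᵢ as the transformed response and ln uᵢ as the regressor:
Over the data: Σln u = 7.4265, Σ(ln u)² = 11.9895, Σln w = 5.4517, Σln u·ln w = 8.5999.
Normal system: [[11.9895, 7.4265]; [7.4265, 5]]·[k, ln C]ᵀ = [8.5999, 5.4517]ᵀ.
Slope k = (n·Σln u·ln w − Σln u·Σln w)/(n·Σ(ln u)² − (Σln u)²) = (5·8.5999 − 7.4265·5.4517)/4.7940 = 0.52403; ln C = (Σln w − k·Σln u)/n = 0.31200.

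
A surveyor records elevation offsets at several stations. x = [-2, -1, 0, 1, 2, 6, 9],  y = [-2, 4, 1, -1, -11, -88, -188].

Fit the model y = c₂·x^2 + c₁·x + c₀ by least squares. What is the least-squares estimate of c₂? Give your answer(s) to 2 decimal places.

Forming MᵀM = [[7891, 945, 127]; [945, 127, 15]; [127, 15, 7]] and Mᵀy = [-18445, -2243, -285]ᵀ gives MᵀM·[c₂, c₁, c₀]ᵀ = Mᵀy.
Row-reducing yields c₂ = -281515/135129, c₁ = -109462/45043, c₀ = 309490/135129.

c₂ = -2.08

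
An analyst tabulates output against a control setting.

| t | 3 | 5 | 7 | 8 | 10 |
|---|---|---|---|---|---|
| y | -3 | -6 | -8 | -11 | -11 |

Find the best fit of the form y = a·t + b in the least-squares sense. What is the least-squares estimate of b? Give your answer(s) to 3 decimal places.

b = 0.247

The normal equations are: 247·a + 33·b = -293;  33·a + 5·b = -39.
(Σt·t = 247, Σt = 33, Σ1 = 5, Σt·y = -293, Σy = -39.)
det = 247·5 − 33² = 146.
a = ((-293)·5 − 33·(-39))/146 = -89/73; b = (247·(-39) − 33·(-293))/146 = 18/73.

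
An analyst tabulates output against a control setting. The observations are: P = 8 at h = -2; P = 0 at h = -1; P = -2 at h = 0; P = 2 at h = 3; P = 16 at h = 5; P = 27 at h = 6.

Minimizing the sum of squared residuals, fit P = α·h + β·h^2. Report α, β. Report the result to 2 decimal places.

The normal system XᵀX·[α, β]ᵀ = XᵀP is [[75, 359]; [359, 2019]]·[α, β]ᵀ = [232, 1422]ᵀ.
Eliminating β: 2019·(row 1) − 359·(row 2) gives 22544·α = 2019·232 − 359·1422 = -42090, so α = -21045/11272.
Then β = (1422 − 359·(-21045/11272))/2019 = 11681/11272.

α = -1.87, β = 1.04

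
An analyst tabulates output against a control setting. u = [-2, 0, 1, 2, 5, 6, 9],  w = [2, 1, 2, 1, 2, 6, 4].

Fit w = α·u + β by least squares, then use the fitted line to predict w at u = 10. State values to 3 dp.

Entries of AᵀA: Σu·u = 151, Σu = 21, Σ1 = 7.
For Aᵀw: Σu·w = 82, Σw = 18.
AᵀA·[α, β]ᵀ = Aᵀw becomes [[151, 21]; [21, 7]]·[α, β]ᵀ = [82, 18]ᵀ.
det = 151·7 − 21² = 616.
α = (82·7 − 21·18)/616 = 7/22; β = (151·18 − 21·82)/616 = 249/154.
At u = 10: ŵ = (7/22)·(10) + (249/154)·(1) = 739/154.

ŵ = 4.799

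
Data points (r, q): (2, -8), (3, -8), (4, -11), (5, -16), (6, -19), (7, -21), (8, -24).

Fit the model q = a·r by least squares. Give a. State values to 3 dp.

The normal equations are: 203·a = -617.
(Σr·r = 203, Σr·q = -617.)
a = (-617)/203 = -3.03941.

a = -3.039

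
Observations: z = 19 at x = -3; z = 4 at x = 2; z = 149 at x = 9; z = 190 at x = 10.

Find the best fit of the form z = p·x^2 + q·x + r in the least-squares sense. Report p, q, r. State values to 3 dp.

Forming MᵀM = [[16658, 1710, 194]; [1710, 194, 18]; [194, 18, 4]] and Mᵀz = [31256, 3192, 362]ᵀ gives MᵀM·[p, q, r]ᵀ = Mᵀz.
Row-reducing yields p = 59939/29642, q = -33969/29642, r = -35790/14821.

p = 2.022, q = -1.146, r = -2.415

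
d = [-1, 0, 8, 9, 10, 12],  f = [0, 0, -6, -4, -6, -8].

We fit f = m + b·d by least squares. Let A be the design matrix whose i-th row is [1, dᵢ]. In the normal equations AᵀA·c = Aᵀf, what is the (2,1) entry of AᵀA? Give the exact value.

Row 2 ↔ basis d, column 1 ↔ basis 1, so (AᵀA)_{2,1} = Σᵢ d = (-1)·(1) + (0)·(1) + (8)·(1) + (9)·(1) + (10)·(1) + (12)·(1) = 38.

38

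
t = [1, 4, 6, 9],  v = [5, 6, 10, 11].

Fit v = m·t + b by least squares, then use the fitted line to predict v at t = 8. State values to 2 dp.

The normal system MᵀM·[m, b]ᵀ = Mᵀv is [[134, 20]; [20, 4]]·[m, b]ᵀ = [188, 32]ᵀ.
Eliminating b: 4·(row 1) − 20·(row 2) gives 136·m = 4·188 − 20·32 = 112, so m = 14/17.
Then b = (32 − 20·(14/17))/4 = 66/17.
At t = 8: v̂ = (14/17)·(8) + (66/17)·(1) = 178/17.

v̂ = 10.47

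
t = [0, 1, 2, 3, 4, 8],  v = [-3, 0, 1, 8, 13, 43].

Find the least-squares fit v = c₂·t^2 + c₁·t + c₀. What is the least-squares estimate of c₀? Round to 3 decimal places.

c₀ = -3.173

Normal-equation sums: Σt^2·t^2 = 4450, Σt^2·t = 612, Σt^2 = 94, Σt·t = 94, Σt = 18, Σ1 = 6.
Right-hand side: Σt^2·v = 3036, Σt·v = 422, Σv = 62.
Solving the 3×3 system (Gaussian elimination) gives c₂ = 706/1529, c₁ = 1453/695, c₀ = -24254/7645.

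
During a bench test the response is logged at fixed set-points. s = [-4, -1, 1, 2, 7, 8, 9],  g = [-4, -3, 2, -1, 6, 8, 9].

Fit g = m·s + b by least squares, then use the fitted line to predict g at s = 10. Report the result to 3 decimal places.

ĝ = 9.553

The normal system XᵀX·[m, b]ᵀ = Xᵀg is [[216, 22]; [22, 7]]·[m, b]ᵀ = [206, 17]ᵀ.
Eliminating b: 7·(row 1) − 22·(row 2) gives 1028·m = 7·206 − 22·17 = 1068, so m = 267/257.
Then b = (17 − 22·(267/257))/7 = -215/257.
At s = 10: ĝ = (267/257)·(10) + (-215/257)·(1) = 2455/257.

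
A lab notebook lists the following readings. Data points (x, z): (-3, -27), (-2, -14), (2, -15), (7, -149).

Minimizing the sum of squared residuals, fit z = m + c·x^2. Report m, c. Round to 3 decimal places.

Forming AᵀA = [[4, 66]; [66, 2514]] and Aᵀz = [-205, -7660]ᵀ gives AᵀA·[m, c]ᵀ = Aᵀz.
Δ = 4·2514 − 66² = 5700.
m = ((-205)·2514 − 66·(-7660))/5700 = -327/190; c = (4·(-7660) − 66·(-205))/5700 = -1711/570.

m = -1.721, c = -3.002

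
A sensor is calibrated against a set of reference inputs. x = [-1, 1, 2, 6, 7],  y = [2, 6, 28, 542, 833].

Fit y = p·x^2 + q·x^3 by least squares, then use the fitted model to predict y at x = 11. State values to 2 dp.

ŷ = 3003.22

The normal system MᵀM·[p, q]ᵀ = Mᵀy is [[3715, 24615]; [24615, 164371]]·[p, q]ᵀ = [60449, 403019]ᵀ.
det = 3715·164371 − 24615² = 4740040.
p = (60449·164371 − 24615·403019)/4740040 = 7874947/2370020; q = (3715·403019 − 24615·60449)/4740040 = 926345/474004.
At x = 11: ŷ = (7874947/2370020)·(121) + (926345/474004)·(1331) = 3558847281/1185010.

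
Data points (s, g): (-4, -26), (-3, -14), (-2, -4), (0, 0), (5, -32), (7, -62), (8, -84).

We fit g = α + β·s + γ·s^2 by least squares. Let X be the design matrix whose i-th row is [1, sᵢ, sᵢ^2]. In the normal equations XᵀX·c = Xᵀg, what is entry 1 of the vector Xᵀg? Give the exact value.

Entry 1 ↔ basis 1, so (Xᵀg)_{1} = Σᵢ gᵢ = (1)·(-26) + (1)·(-14) + (1)·(-4) + (1)·(0) + (1)·(-32) + (1)·(-62) + (1)·(-84) = -222.

-222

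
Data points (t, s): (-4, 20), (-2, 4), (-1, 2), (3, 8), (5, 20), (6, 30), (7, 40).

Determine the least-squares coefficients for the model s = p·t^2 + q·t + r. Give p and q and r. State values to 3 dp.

p = 0.934, q = -0.790, r = 0.607

With design matrix A, AᵀA = [[4676, 638, 140]; [638, 140, 14]; [140, 14, 7]] and Aᵀs = [3950, 494, 124]ᵀ.
Solving the 3×3 system (Gaussian elimination) gives p = 6381/6829, q = -5397/6829, r = 29014/47803.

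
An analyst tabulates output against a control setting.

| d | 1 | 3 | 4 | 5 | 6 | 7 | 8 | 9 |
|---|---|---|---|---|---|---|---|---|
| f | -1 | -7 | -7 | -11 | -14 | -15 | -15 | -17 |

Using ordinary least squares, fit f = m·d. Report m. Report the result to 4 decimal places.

Sums needed: Σd·d = 281.
For Aᵀf: Σd·f = -567.
Normal equations: [[281]]·[m]ᵀ = [-567]ᵀ.
Hence m = -567 / 281 ≈ -2.01779.

m = -2.0178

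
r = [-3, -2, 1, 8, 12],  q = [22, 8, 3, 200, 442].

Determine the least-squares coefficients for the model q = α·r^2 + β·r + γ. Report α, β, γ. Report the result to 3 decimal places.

α = 2.965, β = 1.349, γ = -0.967

Entries of XᵀX: Σr^2·r^2 = 24930, Σr^2·r = 2206, Σr^2 = 222, Σr·r = 222, Σr = 16, Σ1 = 5.
And Σr^2·q = 76681, Σr·q = 6825, Σq = 675.
So XᵀX·[α, β, γ]ᵀ = Xᵀq: [[24930, 2206, 222]; [2206, 222, 16]; [222, 16, 5]]·[α, β, γ]ᵀ = [76681, 6825, 675]ᵀ.
Inverting the 3×3 Gram matrix, [α, β, γ]ᵀ = [1251581/422104, 569383/422104, -204091/211052]ᵀ.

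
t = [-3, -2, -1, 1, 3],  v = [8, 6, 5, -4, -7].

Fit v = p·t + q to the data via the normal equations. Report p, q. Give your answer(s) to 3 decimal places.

p = -2.707, q = 0.517

Entries of AᵀA: Σt·t = 24, Σt = -2, Σ1 = 5.
For Aᵀv: Σt·v = -66, Σv = 8.
Eliminating q: 5·(row 1) − (-2)·(row 2) gives 116·p = 5·(-66) − (-2)·8 = -314, so p = -157/58.
Then q = (8 − (-2)·(-157/58))/5 = 15/29.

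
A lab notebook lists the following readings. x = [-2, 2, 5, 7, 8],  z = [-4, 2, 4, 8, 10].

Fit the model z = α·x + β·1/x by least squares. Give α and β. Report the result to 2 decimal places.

α = 1.11, β = 1.09

Normal-equation sums: Σx·x = 146, Σx·1/x = 5, Σ1/x·1/x = 45161/78400.
For Aᵀz: Σx·z = 168, Σ1/x·z = 867/140.
So AᵀA·[α, β]ᵀ = Aᵀz: [[146, 5]; [5, 45161/78400]]·[α, β]ᵀ = [168, 867/140]ᵀ.
det = 146·(45161/78400) − 5² = 2316753/39200.
α = (168·(45161/78400) − 5·(867/140))/(2316753/39200) = 286636/257417; β = (146·(867/140) − 5·168)/(2316753/39200) = 279440/257417.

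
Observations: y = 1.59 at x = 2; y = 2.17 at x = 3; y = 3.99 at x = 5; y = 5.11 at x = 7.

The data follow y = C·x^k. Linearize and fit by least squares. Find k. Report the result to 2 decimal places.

Taking logs, ln y = k·ln x + ln C, so regress ln y on ln x.
AᵀA = [[8.0643, 5.3471]; [5.3471, 4]], rhs = [6.5739, 4.2535]ᵀ  (here Σln x = 5.3471, Σ(ln x)² = 8.0643, Σln y = 4.2535, Σln x·ln y = 6.5739).
Solving (det = 3.6655): k = 0.96897, ln C = -0.23194.

k = 0.97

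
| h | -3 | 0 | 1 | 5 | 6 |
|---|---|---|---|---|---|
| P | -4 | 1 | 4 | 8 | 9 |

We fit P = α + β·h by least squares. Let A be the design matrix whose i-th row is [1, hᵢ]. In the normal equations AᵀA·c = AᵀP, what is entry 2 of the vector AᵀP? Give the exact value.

110

Entry 2 ↔ basis h, so (AᵀP)_{2} = Σᵢ (h)·Pᵢ = (-3)·(-4) + (0)·(1) + (1)·(4) + (5)·(8) + (6)·(9) = 110.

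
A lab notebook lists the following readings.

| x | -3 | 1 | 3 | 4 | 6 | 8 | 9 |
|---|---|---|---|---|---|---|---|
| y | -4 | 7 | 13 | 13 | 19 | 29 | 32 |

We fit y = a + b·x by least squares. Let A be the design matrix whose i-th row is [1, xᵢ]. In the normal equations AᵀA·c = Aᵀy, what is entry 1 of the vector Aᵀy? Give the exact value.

109

Entry 1 ↔ basis 1, so (Aᵀy)_{1} = Σᵢ yᵢ = (1)·(-4) + (1)·(7) + (1)·(13) + (1)·(13) + (1)·(19) + (1)·(29) + (1)·(32) = 109.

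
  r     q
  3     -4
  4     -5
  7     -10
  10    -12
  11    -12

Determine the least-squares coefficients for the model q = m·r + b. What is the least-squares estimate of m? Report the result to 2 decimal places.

m = -1.06

MᵀM·[m, b]ᵀ = Mᵀq reads: 295·m + 35·b = -354;  35·m + 5·b = -43.
(Σr·r = 295, Σr = 35, Σ1 = 5, Σr·q = -354, Σq = -43.)
Eliminating b: 5·(row 1) − 35·(row 2) gives 250·m = 5·(-354) − 35·(-43) = -265, so m = -53/50.
Then b = ((-43) − 35·(-53/50))/5 = -59/50.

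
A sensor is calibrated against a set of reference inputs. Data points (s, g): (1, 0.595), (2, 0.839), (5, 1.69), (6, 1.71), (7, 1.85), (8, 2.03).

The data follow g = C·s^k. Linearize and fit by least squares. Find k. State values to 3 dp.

k = 0.607

Linearized form: ln g = k·ln s + ln C. From the 6 transformed points,
Σln s = 8.1197, Σ(ln s)² = 14.3918, Σln g = 1.6897, Σln s·ln g = 4.3535.
Equations: 14.3918·k + 8.1197·ln C = 4.3535;  8.1197·k + 6·ln C = 1.6897.
Solving (det = 20.4213): k = 0.60727, ln C = -0.54019.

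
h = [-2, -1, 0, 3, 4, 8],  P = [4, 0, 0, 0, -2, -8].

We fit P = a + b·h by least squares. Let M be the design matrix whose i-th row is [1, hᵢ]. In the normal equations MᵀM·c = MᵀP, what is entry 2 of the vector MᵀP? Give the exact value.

-80

Entry 2 ↔ basis h, so (MᵀP)_{2} = Σᵢ (h)·Pᵢ = (-2)·(4) + (-1)·(0) + (0)·(0) + (3)·(0) + (4)·(-2) + (8)·(-8) = -80.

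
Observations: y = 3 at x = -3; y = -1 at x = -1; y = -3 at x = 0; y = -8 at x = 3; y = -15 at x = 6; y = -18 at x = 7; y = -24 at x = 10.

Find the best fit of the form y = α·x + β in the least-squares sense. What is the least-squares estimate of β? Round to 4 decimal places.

From the data, Σx·x = 204, Σx = 22, Σ1 = 7.
For Mᵀy: Σx·y = -488, Σy = -66.
Normal equations: [[204, 22]; [22, 7]]·[α, β]ᵀ = [-488, -66]ᵀ.
Δ = 204·7 − 22² = 944.
α = ((-488)·7 − 22·(-66))/944 = -491/236; β = (204·(-66) − 22·(-488))/944 = -341/118.

β = -2.8898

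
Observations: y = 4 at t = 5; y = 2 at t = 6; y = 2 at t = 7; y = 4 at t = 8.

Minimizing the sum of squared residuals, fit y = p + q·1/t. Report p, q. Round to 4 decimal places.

Sums needed: Σ1 = 4, Σ1/t = 533/840, Σ1/t·1/t = 73249/705600.
And Σy = 12, Σ1/t·y = 403/210.
So AᵀA·[p, q]ᵀ = Aᵀy: [[4, 533/840]; [533/840, 73249/705600]]·[p, q]ᵀ = [12, 403/210]ᵀ.
Eliminating q: (73249/705600)·(row 1) − (533/840)·(row 2) gives (2969/235200)·p = (73249/705600)·12 − (533/840)·(403/210) = 1237/44100, so p = 19792/8907.
Then q = ((403/210) − (533/840)·(19792/8907))/(73249/705600) = 14560/2969.

p = 2.2221, q = 4.9040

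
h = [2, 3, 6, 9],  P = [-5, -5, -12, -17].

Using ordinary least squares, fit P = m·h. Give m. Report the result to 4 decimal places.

m = -1.9231

The normal system XᵀX·[m]ᵀ = XᵀP is [[130]]·[m]ᵀ = [-250]ᵀ.
Hence m = -250 / 130 ≈ -1.92308.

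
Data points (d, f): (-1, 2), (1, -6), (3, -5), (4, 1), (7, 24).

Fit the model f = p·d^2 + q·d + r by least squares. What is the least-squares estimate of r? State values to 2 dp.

r = -2.98

Sums needed: Σd^2·d^2 = 2740, Σd^2·d = 434, Σd^2 = 76, Σd·d = 76, Σd = 14, Σ1 = 5.
And Σd^2·f = 1143, Σd·f = 149, Σf = 16.
So AᵀA·[p, q, r]ᵀ = Aᵀf: [[2740, 434, 76]; [434, 76, 14]; [76, 14, 5]]·[p, q, r]ᵀ = [1143, 149, 16]ᵀ.
Solving the 3×3 system (Gaussian elimination) gives p = 25159/23478, q = -12107/3354, r = -11665/3913.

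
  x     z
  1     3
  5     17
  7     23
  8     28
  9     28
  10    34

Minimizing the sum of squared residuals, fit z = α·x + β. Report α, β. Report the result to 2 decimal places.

α = 3.34, β = -0.13

Entries of AᵀA: Σx·x = 320, Σx = 40, Σ1 = 6.
For Aᵀz: Σx·z = 1065, Σz = 133.
Normal equations: [[320, 40]; [40, 6]]·[α, β]ᵀ = [1065, 133]ᵀ.
Determinant 320·6 − 40² = 320.
α = (1065·6 − 40·133)/320 = 107/32; β = (320·133 − 40·1065)/320 = -1/8.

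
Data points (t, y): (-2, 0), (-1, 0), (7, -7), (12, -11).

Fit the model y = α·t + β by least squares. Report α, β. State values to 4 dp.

MᵀM·[α, β]ᵀ = Mᵀy reads: 198·α + 16·β = -181;  16·α + 4·β = -18.
(Σt·t = 198, Σt = 16, Σ1 = 4, Σt·y = -181, Σy = -18.)
Eliminating β: 4·(row 1) − 16·(row 2) gives 536·α = 4·(-181) − 16·(-18) = -436, so α = -109/134.
Then β = ((-18) − 16·(-109/134))/4 = -167/134.

α = -0.8134, β = -1.2463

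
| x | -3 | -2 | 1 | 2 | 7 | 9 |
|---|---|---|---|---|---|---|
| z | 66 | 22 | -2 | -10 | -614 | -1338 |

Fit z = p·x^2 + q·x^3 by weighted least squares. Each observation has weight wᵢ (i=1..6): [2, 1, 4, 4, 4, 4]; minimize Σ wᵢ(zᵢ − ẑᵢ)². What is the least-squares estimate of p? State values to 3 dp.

With design matrix A, AᵀWA = [[36094, 303038]; [303038, 2598142]] and AᵀWz = [-552748, -4748084]ᵀ.
Eliminating q: 2598142·(row 1) − 303038·(row 2) gives 1945307904·p = 2598142·(-552748) − 303038·(-4748084) = 2732084976, so p = 56918437/40527248.
Then q = ((-4748084) − 303038·(56918437/40527248))/2598142 = -80701989/40527248.

p = 1.404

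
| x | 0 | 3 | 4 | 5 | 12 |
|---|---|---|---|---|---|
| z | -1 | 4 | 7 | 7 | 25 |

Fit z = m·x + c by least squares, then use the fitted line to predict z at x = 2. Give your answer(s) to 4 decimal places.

ẑ = 2.2386

Normal-equation sums: Σx·x = 194, Σx = 24, Σ1 = 5.
Moment sums: Σx·z = 375, Σz = 42.
Normal equations: [[194, 24]; [24, 5]]·[m, c]ᵀ = [375, 42]ᵀ.
det = 194·5 − 24² = 394.
m = (375·5 − 24·42)/394 = 867/394; c = (194·42 − 24·375)/394 = -426/197.
At x = 2: ẑ = (867/394)·(2) + (-426/197)·(1) = 441/197.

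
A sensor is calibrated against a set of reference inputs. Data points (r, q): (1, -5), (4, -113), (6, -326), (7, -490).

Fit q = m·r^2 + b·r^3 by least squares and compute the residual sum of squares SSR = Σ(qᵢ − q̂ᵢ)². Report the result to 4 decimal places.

Compute the Gram sums: Σr^2·r^2 = 3954, Σr^2·r^3 = 25608, Σr^3·r^3 = 168402.
Moment sums: Σr^2·q = -37559, Σr^3·q = -245723.
AᵀA·[m, b]ᵀ = Aᵀq becomes [[3954, 25608]; [25608, 168402]]·[m, b]ᵀ = [-37559, -245723]ᵀ.
Δ = 3954·168402 − 25608² = 10091844.
m = ((-37559)·168402 − 25608·(-245723))/10091844 = -602521/186886; b = (3954·(-245723) − 25608·(-37559))/10091844 = -543215/560658.
Residuals: -226256/280329, 166207/280329, -61300/93443, 1744/5721; SSR = 427849/280329.

SSR = 1.5262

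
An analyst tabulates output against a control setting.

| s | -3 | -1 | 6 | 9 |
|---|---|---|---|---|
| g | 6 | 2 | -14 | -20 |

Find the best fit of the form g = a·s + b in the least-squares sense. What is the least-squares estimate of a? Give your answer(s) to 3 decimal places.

Normal-equation sums: Σs·s = 127, Σs = 11, Σ1 = 4.
And Σs·g = -284, Σg = -26.
Normal equations: [[127, 11]; [11, 4]]·[a, b]ᵀ = [-284, -26]ᵀ.
Eliminating b: 4·(row 1) − 11·(row 2) gives 387·a = 4·(-284) − 11·(-26) = -850, so a = -850/387.
Then b = ((-26) − 11·(-850/387))/4 = -178/387.

a = -2.196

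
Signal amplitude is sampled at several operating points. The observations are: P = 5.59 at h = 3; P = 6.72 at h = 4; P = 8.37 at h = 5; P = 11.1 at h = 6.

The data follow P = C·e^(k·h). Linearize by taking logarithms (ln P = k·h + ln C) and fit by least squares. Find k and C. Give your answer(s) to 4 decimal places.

k = 0.2277, C = 2.7581

Taking logs, ln P = k·h + ln C, so regress ln P on h.
Sums: Σh = 18.0000, Σ(h)² = 86.0000, Σln P = 8.1577, Σh·ln P = 37.8482.
Normal system: [[86.0000, 18.0000]; [18.0000, 4]]·[k, ln C]ᵀ = [37.8482, 8.1577]ᵀ.
Solving (det = 20.0000): k = 0.22775, ln C = 1.01456, so C = exp(1.01456) = 2.75814.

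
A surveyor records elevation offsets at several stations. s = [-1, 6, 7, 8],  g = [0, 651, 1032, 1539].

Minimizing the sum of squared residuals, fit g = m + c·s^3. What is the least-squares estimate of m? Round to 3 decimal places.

Entries of XᵀX: Σ1 = 4, Σs^3 = 1070, Σs^3·s^3 = 426450.
Right-hand side: Σg = 3222, Σs^3·g = 1282560.
Δ = 4·426450 − 1070² = 560900.
m = (3222·426450 − 1070·1282560)/560900 = 3; c = (4·1282560 − 1070·3222)/560900 = 3.

m = 3.000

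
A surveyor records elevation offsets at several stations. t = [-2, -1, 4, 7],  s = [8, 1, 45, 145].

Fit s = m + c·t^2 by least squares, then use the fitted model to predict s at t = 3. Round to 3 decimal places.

XᵀX·[m, c]ᵀ = Xᵀs reads: 4·m + 70·c = 199;  70·m + 2674·c = 7858.
(Σ1 = 4, Σt^2 = 70, Σt^2·t^2 = 2674, Σs = 199, Σt^2·s = 7858.)
Δ = 4·2674 − 70² = 5796.
m = (199·2674 − 70·7858)/5796 = -427/138; c = (4·7858 − 70·199)/5796 = 2917/966.
At t = 3: ŝ = (-427/138)·(1) + (2917/966)·(9) = 11632/483.

ŝ = 24.083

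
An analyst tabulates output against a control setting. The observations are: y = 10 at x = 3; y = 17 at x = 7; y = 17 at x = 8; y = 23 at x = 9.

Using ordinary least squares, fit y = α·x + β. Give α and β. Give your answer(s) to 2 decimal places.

α = 1.92, β = 3.82

With design matrix M, MᵀM = [[203, 27]; [27, 4]] and Mᵀy = [492, 67]ᵀ.
det = 203·4 − 27² = 83.
α = (492·4 − 27·67)/83 = 159/83; β = (203·67 − 27·492)/83 = 317/83.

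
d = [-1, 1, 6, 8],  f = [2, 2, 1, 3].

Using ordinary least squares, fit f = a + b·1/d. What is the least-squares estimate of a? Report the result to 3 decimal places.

a = 2.002

Entries of MᵀM: Σ1 = 4, Σ1/d = 7/24, Σ1/d·1/d = 1177/576.
And Σf = 8, Σ1/d·f = 13/24.
So MᵀM·[a, b]ᵀ = Mᵀf: [[4, 7/24]; [7/24, 1177/576]]·[a, b]ᵀ = [8, 13/24]ᵀ.
Determinant 4·(1177/576) − (7/24)² = 1553/192.
a = (8·(1177/576) − (7/24)·(13/24))/(1553/192) = 9325/4659; b = (4·(13/24) − (7/24)·8)/(1553/192) = -32/1553.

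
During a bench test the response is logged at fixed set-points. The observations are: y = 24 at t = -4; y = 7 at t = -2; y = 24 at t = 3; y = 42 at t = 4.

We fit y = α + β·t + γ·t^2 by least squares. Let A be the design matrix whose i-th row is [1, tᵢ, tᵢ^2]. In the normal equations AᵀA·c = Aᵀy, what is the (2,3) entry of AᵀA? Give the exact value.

19

Row 2 ↔ basis t, column 3 ↔ basis t^2, so (AᵀA)_{2,3} = Σᵢ (t)·(t^2) = (-4)·(16) + (-2)·(4) + (3)·(9) + (4)·(16) = 19.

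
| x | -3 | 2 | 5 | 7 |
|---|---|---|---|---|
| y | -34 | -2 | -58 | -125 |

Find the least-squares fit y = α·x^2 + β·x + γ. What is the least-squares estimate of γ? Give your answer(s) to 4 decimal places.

AᵀA·[α, β, γ]ᵀ = Aᵀy reads: 3123·α + 449·β + 87·γ = -7889;  449·α + 87·β + 11·γ = -1067;  87·α + 11·β + 4·γ = -219.
Inverting the 3×3 Gram matrix, [α, β, γ]ᵀ = [-15981/5170, 16727/5170, 1853/517]ᵀ.

γ = 3.5841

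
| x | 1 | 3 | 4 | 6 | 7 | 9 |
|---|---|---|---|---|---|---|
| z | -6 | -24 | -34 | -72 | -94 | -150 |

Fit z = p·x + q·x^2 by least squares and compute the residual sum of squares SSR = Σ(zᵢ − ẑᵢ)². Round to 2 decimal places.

SSR = 9.92

With design matrix A, AᵀA = [[192, 1380]; [1380, 10596]] and Aᵀz = [-2654, -20114]ᵀ.
Determinant 192·10596 − 1380² = 130032.
p = ((-2654)·10596 − 1380·(-20114))/130032 = -2531/903; q = (192·(-20114) − 1380·(-2654))/130032 = -923/602.
Residuals: -3005/1806, -1079/602, 1574/903, 4/301, 193/258, -351/602; SSR = 8957/903.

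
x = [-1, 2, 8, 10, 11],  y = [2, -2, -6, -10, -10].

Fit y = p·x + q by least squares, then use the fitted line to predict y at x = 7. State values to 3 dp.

Compute the Gram sums: Σx·x = 290, Σx = 30, Σ1 = 5.
Right-hand side: Σx·y = -264, Σy = -26.
det = 290·5 − 30² = 550.
p = ((-264)·5 − 30·(-26))/550 = -54/55; q = (290·(-26) − 30·(-264))/550 = 38/55.
At x = 7: ŷ = (-54/55)·(7) + (38/55)·(1) = -68/11.

ŷ = -6.182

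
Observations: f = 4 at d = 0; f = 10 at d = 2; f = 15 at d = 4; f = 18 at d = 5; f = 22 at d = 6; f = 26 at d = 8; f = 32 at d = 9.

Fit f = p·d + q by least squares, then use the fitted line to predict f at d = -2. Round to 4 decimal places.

f̂ = -2.2676

Forming AᵀA = [[226, 34]; [34, 7]] and Aᵀf = [798, 127]ᵀ gives AᵀA·[p, q]ᵀ = Aᵀf.
Eliminating q: 7·(row 1) − 34·(row 2) gives 426·p = 7·798 − 34·127 = 1268, so p = 634/213.
Then q = (127 − 34·(634/213))/7 = 785/213.
At d = -2: f̂ = (634/213)·(-2) + (785/213)·(1) = -161/71.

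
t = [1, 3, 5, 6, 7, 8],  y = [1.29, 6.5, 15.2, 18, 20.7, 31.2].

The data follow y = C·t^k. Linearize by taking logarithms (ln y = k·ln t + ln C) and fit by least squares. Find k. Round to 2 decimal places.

Taking logs, ln y = k·ln t + ln C, so regress ln y on ln t.
XᵀX = [[15.1183, 8.5252]; [8.5252, 6]], rhs = [24.6655, 14.2087]ᵀ  (here Σln t = 8.5252, Σ(ln t)² = 15.1183, Σln y = 14.2087, Σln t·ln y = 24.6655).
Solving (det = 18.0313): k = 1.48973, ln C = 0.25141.

k = 1.49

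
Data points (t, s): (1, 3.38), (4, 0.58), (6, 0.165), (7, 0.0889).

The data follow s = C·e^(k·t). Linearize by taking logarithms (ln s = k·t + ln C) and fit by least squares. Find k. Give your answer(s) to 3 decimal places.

Linearized form: ln s = k·t + ln C. From the 4 transformed points,
Sums: Σt = 18.0000, Σ(t)² = 102.0000, Σln s = -3.5489, Σt·ln s = -28.7136.
Normal system: [[102.0000, 18.0000]; [18.0000, 4]]·[k, ln C]ᵀ = [-28.7136, -3.5489]ᵀ.
Slope k = (n·Σt·ln s − Σt·Σln s)/(n·Σ(t)² − (Σt)²) = (4·-28.7136 − 18.0000·-3.5489)/84.0000 = -0.60683; ln C = (Σln s − k·Σt)/n = 1.84353.

k = -0.607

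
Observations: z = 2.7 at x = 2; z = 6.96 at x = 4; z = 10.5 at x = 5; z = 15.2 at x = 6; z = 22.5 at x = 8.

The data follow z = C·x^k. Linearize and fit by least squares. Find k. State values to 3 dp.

Let Y = ln z. Fitting Y = k·ln x + ln C by least squares:
XᵀX = [[12.5270, 7.5601]; [7.5601, 5]], rhs = [18.5128, 11.1196]ᵀ  (here Σln x = 7.5601, Σ(ln x)² = 12.5270, Σln z = 11.1196, Σln x·ln z = 18.5128).
Solving (det = 5.4804): k = 1.55078, ln C = -0.12088.

k = 1.551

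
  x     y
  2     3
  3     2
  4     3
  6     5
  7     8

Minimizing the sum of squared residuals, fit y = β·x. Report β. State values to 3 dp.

β = 0.965

Compute the Gram sums: Σx·x = 114.
Moment sums: Σx·y = 110.
Hence β = 110 / 114 ≈ 0.964912.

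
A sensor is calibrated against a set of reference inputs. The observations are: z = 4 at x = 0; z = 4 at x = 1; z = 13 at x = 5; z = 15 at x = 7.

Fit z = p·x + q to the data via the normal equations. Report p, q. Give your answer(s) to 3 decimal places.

Normal-equation sums: Σx·x = 75, Σx = 13, Σ1 = 4.
For Aᵀz: Σx·z = 174, Σz = 36.
AᵀA·[p, q]ᵀ = Aᵀz becomes [[75, 13]; [13, 4]]·[p, q]ᵀ = [174, 36]ᵀ.
Eliminating q: 4·(row 1) − 13·(row 2) gives 131·p = 4·174 − 13·36 = 228, so p = 228/131.
Then q = (36 − 13·(228/131))/4 = 438/131.

p = 1.740, q = 3.344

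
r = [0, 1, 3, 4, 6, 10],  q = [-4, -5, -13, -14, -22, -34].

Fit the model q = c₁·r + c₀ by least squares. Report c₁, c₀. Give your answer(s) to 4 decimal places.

c₁ = -3.0909, c₀ = -2.9697

The normal equations are: 162·c₁ + 24·c₀ = -572;  24·c₁ + 6·c₀ = -92.
(Σr·r = 162, Σr = 24, Σ1 = 6, Σr·q = -572, Σq = -92.)
Eliminating c₀: 6·(row 1) − 24·(row 2) gives 396·c₁ = 6·(-572) − 24·(-92) = -1224, so c₁ = -34/11.
Then c₀ = ((-92) − 24·(-34/11))/6 = -98/33.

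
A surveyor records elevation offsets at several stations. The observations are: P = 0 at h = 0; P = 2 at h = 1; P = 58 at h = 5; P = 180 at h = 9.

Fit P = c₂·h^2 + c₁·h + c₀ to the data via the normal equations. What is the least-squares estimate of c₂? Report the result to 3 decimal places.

Sums needed: Σh^2·h^2 = 7187, Σh^2·h = 855, Σh^2 = 107, Σh·h = 107, Σh = 15, Σ1 = 4.
Right-hand side: Σh^2·P = 16032, Σh·P = 1912, ΣP = 240.
Row-reducing yields c₂ = 14307/6796, c₁ = 7601/6796, c₀ = -864/1699.

c₂ = 2.105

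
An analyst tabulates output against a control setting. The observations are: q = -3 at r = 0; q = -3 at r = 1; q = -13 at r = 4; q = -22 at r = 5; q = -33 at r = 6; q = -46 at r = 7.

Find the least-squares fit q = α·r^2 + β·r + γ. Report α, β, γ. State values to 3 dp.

Normal-equation sums: Σr^2·r^2 = 4579, Σr^2·r = 749, Σr^2 = 127, Σr·r = 127, Σr = 23, Σ1 = 6.
And Σr^2·q = -4203, Σr·q = -685, Σq = -120.
So XᵀX·[α, β, γ]ᵀ = Xᵀq: [[4579, 749, 127]; [749, 127, 23]; [127, 23, 6]]·[α, β, γ]ᵀ = [-4203, -685, -120]ᵀ.
Solving the 3×3 system (Gaussian elimination) gives α = -16777/14088, β = 31637/14088, γ = -7987/2348.

α = -1.191, β = 2.246, γ = -3.402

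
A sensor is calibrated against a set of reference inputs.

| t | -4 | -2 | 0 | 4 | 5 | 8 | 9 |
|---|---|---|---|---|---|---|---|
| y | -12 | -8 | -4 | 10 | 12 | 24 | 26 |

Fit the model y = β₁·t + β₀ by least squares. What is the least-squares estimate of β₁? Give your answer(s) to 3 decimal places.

β₁ = 3.042

Sums needed: Σt·t = 206, Σt = 20, Σ1 = 7.
For Xᵀy: Σt·y = 590, Σy = 48.
Eliminating β₀: 7·(row 1) − 20·(row 2) gives 1042·β₁ = 7·590 − 20·48 = 3170, so β₁ = 1585/521.
Then β₀ = (48 − 20·(1585/521))/7 = -956/521.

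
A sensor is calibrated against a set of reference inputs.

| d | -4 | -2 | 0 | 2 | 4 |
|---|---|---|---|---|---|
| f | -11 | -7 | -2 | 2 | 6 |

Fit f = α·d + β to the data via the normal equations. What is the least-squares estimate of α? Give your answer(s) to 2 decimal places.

Sums needed: Σd·d = 40, Σd = 0, Σ1 = 5.
Moment sums: Σd·f = 86, Σf = -12.
Eliminating β: 5·(row 1) − 0·(row 2) gives 200·α = 5·86 − 0·(-12) = 430, so α = 43/20.
Then β = ((-12) − 0·(43/20))/5 = -12/5.

α = 2.15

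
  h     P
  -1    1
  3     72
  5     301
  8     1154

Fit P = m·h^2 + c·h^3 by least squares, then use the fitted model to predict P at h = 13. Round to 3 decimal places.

P̂ = 4735.940

From the data, Σh^2·h^2 = 4803, Σh^2·h^3 = 36135, Σh^3·h^3 = 278499.
Right-hand side: Σh^2·P = 82030, Σh^3·P = 630416.
So AᵀA·[m, c]ᵀ = AᵀP: [[4803, 36135]; [36135, 278499]]·[m, c]ᵀ = [82030, 630416]ᵀ.
Determinant 4803·278499 − 36135² = 31892472.
m = (82030·278499 − 36135·630416)/31892472 = 10865135/5315412; c = (4803·630416 − 36135·82030)/31892472 = 10622333/5315412.
At h = 13: P̂ = (10865135/5315412)·(169) + (10622333/5315412)·(2197) = 6293368354/1328853.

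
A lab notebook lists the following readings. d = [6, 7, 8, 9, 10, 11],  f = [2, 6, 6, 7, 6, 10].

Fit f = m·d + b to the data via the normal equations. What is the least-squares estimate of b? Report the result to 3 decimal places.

Forming XᵀX = [[451, 51]; [51, 6]] and Xᵀf = [335, 37]ᵀ gives XᵀX·[m, b]ᵀ = Xᵀf.
det = 451·6 − 51² = 105.
m = (335·6 − 51·37)/105 = 41/35; b = (451·37 − 51·335)/105 = -398/105.

b = -3.790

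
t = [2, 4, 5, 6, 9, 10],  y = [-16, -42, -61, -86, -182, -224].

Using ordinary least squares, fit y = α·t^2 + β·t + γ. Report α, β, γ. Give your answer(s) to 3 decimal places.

α = -2.158, β = -0.061, γ = -7.225

Entries of AᵀA: Σt^2·t^2 = 18754, Σt^2·t = 2142, Σt^2 = 262, Σt·t = 262, Σt = 36, Σ1 = 6.
Right-hand side: Σt^2·y = -42499, Σt·y = -4899, Σy = -611.
Normal equations: [[18754, 2142, 262]; [2142, 262, 36]; [262, 36, 6]]·[α, β, γ]ᵀ = [-42499, -4899, -611]ᵀ.
Row-reducing yields α = -37273/17270, β = -105/1727, γ = -62387/8635.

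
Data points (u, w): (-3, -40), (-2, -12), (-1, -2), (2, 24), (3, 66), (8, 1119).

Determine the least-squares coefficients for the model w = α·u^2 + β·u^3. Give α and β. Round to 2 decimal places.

α = 1.46, β = 2.00

Normal-equation sums: Σu^2·u^2 = 4291, Σu^2·u^3 = 32767, Σu^3·u^3 = 263731.
Moment sums: Σu^2·w = 71896, Σu^3·w = 576080.
Δ = 4291·263731 − 32767² = 57993432.
α = (71896·263731 − 32767·576080)/57993432 = 10598827/7249179; β = (4291·576080 − 32767·71896)/57993432 = 2073983/1035597.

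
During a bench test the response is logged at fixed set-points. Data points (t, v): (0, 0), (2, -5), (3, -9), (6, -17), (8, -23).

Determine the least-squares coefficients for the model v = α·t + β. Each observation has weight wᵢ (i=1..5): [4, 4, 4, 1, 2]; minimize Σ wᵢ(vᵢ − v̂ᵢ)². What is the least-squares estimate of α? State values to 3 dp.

Sums needed: Σwᵢ·t·t = 216, Σwᵢ·t = 42, Σwᵢ·1 = 15.
For MᵀWv: Σwᵢ·t·v = -618, Σwᵢ·v = -119.
So MᵀWM·[α, β]ᵀ = MᵀWv: [[216, 42]; [42, 15]]·[α, β]ᵀ = [-618, -119]ᵀ.
Eliminating β: 15·(row 1) − 42·(row 2) gives 1476·α = 15·(-618) − 42·(-119) = -4272, so α = -356/123.
Then β = ((-119) − 42·(-356/123))/15 = 7/41.

α = -2.894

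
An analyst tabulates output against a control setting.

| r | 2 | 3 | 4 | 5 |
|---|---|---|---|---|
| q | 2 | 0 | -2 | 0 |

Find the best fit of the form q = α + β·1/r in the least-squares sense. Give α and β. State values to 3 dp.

α = -3.092, β = 9.639

With design matrix A, AᵀA = [[4, 77/60]; [77/60, 1669/3600]] and Aᵀq = [0, 1/2]ᵀ.
det = 4·(1669/3600) − (77/60)² = 83/400.
α = (0·(1669/3600) − (77/60)·(1/2))/(83/400) = -770/249; β = (4·(1/2) − (77/60)·0)/(83/400) = 800/83.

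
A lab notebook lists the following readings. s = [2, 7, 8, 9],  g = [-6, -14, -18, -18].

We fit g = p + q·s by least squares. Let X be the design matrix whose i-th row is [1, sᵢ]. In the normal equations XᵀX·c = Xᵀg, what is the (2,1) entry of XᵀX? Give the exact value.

26

Row 2 ↔ basis s, column 1 ↔ basis 1, so (XᵀX)_{2,1} = Σᵢ s = (2)·(1) + (7)·(1) + (8)·(1) + (9)·(1) = 26.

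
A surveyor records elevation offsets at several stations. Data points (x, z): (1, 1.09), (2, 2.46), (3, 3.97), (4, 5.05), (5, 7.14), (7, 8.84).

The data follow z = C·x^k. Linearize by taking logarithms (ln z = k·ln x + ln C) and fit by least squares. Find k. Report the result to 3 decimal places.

With ln zᵢ as the transformed response and ln xᵢ as the regressor:
XᵀX = [[9.9861, 6.7334]; [6.7334, 6]], rhs = [11.7880, 8.1295]ᵀ  (here Σln x = 6.7334, Σ(ln x)² = 9.9861, Σln z = 8.1295, Σln x·ln z = 11.7880).
Solving (det = 14.5777): k = 1.09681, ln C = 0.12404.

k = 1.097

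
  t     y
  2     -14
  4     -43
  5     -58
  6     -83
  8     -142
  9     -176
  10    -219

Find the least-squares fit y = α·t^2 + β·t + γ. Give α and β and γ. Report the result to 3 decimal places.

α = -2.094, β = -0.234, γ = -6.020

Normal-equation sums: Σt^2·t^2 = 22850, Σt^2·t = 2654, Σt^2 = 326, Σt·t = 326, Σt = 44, Σ1 = 7.
Moment sums: Σt^2·y = -50426, Σt·y = -5898, Σy = -735.
Inverting the 3×3 Gram matrix, [α, β, γ]ᵀ = [-48191/23016, -5377/23016, -3299/548]ᵀ.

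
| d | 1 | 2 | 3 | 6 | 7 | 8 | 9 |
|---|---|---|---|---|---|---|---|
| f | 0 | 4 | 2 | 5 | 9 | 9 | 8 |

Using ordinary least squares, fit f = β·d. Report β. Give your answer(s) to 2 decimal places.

β = 1.03

The normal system MᵀM·[β]ᵀ = Mᵀf is [[244]]·[β]ᵀ = [251]ᵀ.
β = 251/244 = 1.02869.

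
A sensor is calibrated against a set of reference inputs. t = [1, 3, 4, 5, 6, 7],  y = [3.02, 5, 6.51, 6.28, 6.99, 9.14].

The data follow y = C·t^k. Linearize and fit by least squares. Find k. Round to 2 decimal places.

k = 0.52

Linearized form: ln y = k·ln t + ln C. From the 6 transformed points,
Σln t = 7.8320, Σ(ln t)² = 12.7160, Σln y = 10.5825, Σln t·ln y = 15.1120.
Equations: 12.7160·k + 7.8320·ln C = 15.1120;  7.8320·k + 6·ln C = 10.5825.
Slope k = (n·Σln t·ln y − Σln t·Σln y)/(n·Σ(ln t)² − (Σln t)²) = (6·15.1120 − 7.8320·10.5825)/14.9557 = 0.52081; ln C = (Σln y − k·Σln t)/n = 1.08392.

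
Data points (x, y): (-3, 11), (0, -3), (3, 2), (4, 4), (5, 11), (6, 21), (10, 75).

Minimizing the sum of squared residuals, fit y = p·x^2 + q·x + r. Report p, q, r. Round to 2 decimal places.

Entries of MᵀM: Σx^2·x^2 = 12339, Σx^2·x = 1405, Σx^2 = 195, Σx·x = 195, Σx = 25, Σ1 = 7.
Moment sums: Σx^2·y = 8712, Σx·y = 920, Σy = 121.
So MᵀM·[p, q, r]ᵀ = Mᵀy: [[12339, 1405, 195]; [1405, 195, 25]; [195, 25, 7]]·[p, q, r]ᵀ = [8712, 920, 121]ᵀ.
Inverting the 3×3 Gram matrix, [p, q, r]ᵀ = [76639/79828, -145293/79828, -59039/19957]ᵀ.

p = 0.96, q = -1.82, r = -2.96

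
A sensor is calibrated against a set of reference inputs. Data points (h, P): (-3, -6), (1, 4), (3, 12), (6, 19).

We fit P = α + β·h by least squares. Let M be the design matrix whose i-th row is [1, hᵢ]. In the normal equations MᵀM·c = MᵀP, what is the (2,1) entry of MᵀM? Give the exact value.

7

Row 2 ↔ basis h, column 1 ↔ basis 1, so (MᵀM)_{2,1} = Σᵢ h = (-3)·(1) + (1)·(1) + (3)·(1) + (6)·(1) = 7.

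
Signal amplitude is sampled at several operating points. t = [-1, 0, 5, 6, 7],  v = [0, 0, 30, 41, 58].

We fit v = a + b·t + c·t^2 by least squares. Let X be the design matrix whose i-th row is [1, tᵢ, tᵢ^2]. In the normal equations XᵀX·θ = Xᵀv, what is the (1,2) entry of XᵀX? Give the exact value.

17

Row 1 ↔ basis 1, column 2 ↔ basis t, so (XᵀX)_{1,2} = Σᵢ t = (1)·(-1) + (1)·(0) + (1)·(5) + (1)·(6) + (1)·(7) = 17.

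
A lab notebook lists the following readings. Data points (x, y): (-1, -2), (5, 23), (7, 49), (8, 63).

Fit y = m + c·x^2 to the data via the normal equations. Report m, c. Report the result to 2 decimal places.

The normal equations are: 4·m + 139·c = 133;  139·m + 7123·c = 7006.
det = 4·7123 − 139² = 9171.
m = (133·7123 − 139·7006)/9171 = -8825/3057; c = (4·7006 − 139·133)/9171 = 3179/3057.

m = -2.89, c = 1.04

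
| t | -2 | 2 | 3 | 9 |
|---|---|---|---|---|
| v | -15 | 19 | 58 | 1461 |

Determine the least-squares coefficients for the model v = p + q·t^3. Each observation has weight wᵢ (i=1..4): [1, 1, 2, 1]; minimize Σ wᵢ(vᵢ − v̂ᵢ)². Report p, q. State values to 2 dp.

Forming XᵀWX = [[5, 783]; [783, 533027]] and XᵀWv = [1581, 1068473]ᵀ gives XᵀWX·[p, q]ᵀ = XᵀWv.
Eliminating q: 533027·(row 1) − 783·(row 2) gives 2052046·p = 533027·1581 − 783·1068473 = 6101328, so p = 3050664/1026023.
Then q = (1068473 − 783·(3050664/1026023))/533027 = 2052221/1026023.

p = 2.97, q = 2.00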